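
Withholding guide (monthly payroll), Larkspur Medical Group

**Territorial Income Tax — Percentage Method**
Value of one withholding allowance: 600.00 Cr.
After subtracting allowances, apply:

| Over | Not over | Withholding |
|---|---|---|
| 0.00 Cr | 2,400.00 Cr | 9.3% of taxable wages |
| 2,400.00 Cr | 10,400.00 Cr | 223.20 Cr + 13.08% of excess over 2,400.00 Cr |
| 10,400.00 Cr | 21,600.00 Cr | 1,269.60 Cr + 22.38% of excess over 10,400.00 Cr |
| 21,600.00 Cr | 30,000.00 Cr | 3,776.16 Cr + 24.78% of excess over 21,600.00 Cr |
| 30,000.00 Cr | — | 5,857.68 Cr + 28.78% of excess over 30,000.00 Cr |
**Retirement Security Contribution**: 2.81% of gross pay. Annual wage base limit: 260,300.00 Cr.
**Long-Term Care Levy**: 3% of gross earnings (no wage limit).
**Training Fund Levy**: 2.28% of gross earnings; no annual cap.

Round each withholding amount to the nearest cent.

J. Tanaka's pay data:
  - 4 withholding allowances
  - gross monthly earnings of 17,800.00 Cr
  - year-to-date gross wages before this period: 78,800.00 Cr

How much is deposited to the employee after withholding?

Territorial Income Tax: taxable = 17,800.00 Cr − 4×600.00 Cr = 15,400.00 Cr
  1,269.60 Cr + 22.38% × (15,400.00 Cr − 10,400.00 Cr) = 1,269.60 Cr + 22.38% × 5,000.00 Cr = 2,388.60 Cr
Retirement Security Contribution: 2.81% × 17,800.00 Cr = 500.18 Cr
Long-Term Care Levy: 3% × 17,800.00 Cr = 534.00 Cr
Training Fund Levy: 2.28% × 17,800.00 Cr = 405.84 Cr
Total withheld: 2,388.60 Cr + 500.18 Cr + 534.00 Cr + 405.84 Cr = 3,828.62 Cr
Net pay: 17,800.00 Cr − 3,828.62 Cr = 13,971.38 Cr

13,971.38 Cr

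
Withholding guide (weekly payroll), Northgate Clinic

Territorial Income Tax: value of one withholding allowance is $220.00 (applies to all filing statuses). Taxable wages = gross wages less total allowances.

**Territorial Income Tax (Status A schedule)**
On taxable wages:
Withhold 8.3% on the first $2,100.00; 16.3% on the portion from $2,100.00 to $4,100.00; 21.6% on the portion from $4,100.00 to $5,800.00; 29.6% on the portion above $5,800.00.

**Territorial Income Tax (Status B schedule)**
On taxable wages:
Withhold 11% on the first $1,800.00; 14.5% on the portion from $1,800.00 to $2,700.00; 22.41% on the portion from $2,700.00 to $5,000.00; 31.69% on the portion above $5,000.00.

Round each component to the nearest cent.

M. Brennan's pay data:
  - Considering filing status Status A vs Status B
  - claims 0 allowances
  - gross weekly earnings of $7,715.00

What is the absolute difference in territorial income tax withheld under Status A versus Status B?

$269.97

Territorial Income Tax (Status A): taxable = $7,715.00
  $867.50 + 29.6% × ($7,715.00 − $5,800.00) = $867.50 + 29.6% × $1,915.00 = $1,434.34
Territorial Income Tax (Status B): taxable = $7,715.00
  $843.93 + 31.69% × ($7,715.00 − $5,000.00) = $843.93 + 31.69% × $2,715.00 = $1,704.31
Difference: |$1,434.34 − $1,704.31| = $269.97 (higher under Status B)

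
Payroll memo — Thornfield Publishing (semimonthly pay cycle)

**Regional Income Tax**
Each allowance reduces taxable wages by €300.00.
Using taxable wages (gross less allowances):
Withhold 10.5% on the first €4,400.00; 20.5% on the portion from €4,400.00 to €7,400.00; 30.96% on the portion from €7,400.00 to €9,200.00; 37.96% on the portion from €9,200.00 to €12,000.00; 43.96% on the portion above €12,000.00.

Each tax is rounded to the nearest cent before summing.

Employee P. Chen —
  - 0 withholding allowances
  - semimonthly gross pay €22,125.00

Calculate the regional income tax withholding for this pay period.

Regional Income Tax: taxable = €22,125.00
  €2,697.16 + 43.96% × (€22,125.00 − €12,000.00) = €2,697.16 + 43.96% × €10,125.00 = €7,148.11

€7,148.11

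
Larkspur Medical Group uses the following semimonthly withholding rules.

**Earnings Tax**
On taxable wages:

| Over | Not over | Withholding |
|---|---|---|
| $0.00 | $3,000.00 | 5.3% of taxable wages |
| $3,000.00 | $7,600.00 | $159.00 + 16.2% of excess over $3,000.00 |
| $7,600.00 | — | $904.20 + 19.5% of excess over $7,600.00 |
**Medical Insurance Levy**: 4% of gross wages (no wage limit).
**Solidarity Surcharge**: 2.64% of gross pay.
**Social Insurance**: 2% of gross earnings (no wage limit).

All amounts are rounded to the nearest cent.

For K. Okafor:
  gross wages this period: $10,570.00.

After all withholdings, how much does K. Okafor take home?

$8,173.40

Earnings Tax: taxable = $10,570.00
  $904.20 + 19.5% × ($10,570.00 − $7,600.00) = $904.20 + 19.5% × $2,970.00 = $1,483.35
Medical Insurance Levy: 4% × $10,570.00 = $422.80
Solidarity Surcharge: 2.64% × $10,570.00 = $279.05
Social Insurance: 2% × $10,570.00 = $211.40
Total withheld: $1,483.35 + $422.80 + $279.05 + $211.40 = $2,396.60
Net pay: $10,570.00 − $2,396.60 = $8,173.40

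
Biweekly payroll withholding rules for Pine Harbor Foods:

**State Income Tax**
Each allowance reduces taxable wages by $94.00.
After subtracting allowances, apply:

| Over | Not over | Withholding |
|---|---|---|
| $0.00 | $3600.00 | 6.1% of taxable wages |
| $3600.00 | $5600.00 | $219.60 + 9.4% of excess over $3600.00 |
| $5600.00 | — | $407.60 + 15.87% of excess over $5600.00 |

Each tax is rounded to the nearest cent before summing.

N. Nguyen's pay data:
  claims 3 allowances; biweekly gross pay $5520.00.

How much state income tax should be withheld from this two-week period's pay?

State Income Tax: taxable = $5520.00 − 3×$94.00 = $5238.00
  $219.60 + 9.4% × ($5238.00 − $3600.00) = $219.60 + 9.4% × $1638.00 = $373.57

$373.57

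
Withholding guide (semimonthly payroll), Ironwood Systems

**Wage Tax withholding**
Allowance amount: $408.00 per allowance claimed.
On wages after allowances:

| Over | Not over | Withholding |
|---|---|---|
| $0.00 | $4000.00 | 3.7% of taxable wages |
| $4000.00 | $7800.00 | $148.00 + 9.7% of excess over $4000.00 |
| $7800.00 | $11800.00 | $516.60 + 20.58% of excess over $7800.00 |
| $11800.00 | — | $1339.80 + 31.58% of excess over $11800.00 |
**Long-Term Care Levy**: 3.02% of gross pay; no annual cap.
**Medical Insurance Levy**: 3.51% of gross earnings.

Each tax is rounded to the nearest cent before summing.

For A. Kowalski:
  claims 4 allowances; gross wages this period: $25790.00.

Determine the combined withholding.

$6926.55

Wage Tax: taxable = $25790.00 − 4×$408.00 = $24158.00
  $1339.80 + 31.58% × ($24158.00 − $11800.00) = $1339.80 + 31.58% × $12358.00 = $5242.46
Long-Term Care Levy: 3.02% × $25790.00 = $778.86
Medical Insurance Levy: 3.51% × $25790.00 = $905.23
Total: $5242.46 + $778.86 + $905.23 = $6926.55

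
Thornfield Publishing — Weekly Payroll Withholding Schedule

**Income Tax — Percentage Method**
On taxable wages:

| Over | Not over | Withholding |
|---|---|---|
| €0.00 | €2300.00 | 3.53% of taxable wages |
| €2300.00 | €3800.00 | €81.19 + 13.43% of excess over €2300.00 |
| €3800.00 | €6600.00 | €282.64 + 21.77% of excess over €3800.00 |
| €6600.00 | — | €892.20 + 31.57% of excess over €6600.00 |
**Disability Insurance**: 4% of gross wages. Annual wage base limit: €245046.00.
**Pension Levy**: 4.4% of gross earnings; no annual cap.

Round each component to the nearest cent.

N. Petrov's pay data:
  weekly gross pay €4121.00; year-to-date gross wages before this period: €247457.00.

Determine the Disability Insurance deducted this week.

Disability Insurance: YTD €247457.00 ≥ cap €245046.00 → €0.00

€0.00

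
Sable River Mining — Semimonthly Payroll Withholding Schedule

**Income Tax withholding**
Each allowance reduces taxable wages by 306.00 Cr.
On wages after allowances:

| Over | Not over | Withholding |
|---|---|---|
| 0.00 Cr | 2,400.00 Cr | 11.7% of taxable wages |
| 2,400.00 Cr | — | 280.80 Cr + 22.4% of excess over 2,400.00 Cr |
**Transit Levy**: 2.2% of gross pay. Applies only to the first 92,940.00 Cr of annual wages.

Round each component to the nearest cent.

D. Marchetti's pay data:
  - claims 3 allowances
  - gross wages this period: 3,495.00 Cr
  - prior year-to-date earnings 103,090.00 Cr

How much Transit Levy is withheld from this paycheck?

0.00 Cr

Transit Levy: YTD 103,090.00 Cr ≥ cap 92,940.00 Cr → 0.00 Cr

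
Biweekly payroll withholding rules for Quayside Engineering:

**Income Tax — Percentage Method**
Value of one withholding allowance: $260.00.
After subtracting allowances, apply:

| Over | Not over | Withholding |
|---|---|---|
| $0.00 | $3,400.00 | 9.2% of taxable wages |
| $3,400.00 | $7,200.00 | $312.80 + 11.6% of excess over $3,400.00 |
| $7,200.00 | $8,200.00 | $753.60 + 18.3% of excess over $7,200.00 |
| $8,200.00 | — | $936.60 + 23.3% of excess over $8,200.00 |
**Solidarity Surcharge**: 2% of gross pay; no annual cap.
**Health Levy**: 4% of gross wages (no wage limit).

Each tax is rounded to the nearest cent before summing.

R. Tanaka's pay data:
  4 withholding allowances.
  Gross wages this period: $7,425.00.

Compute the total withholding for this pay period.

Income Tax: taxable = $7,425.00 − 4×$260.00 = $6,385.00
  $312.80 + 11.6% × ($6,385.00 − $3,400.00) = $312.80 + 11.6% × $2,985.00 = $659.06
Solidarity Surcharge: 2% × $7,425.00 = $148.50
Health Levy: 4% × $7,425.00 = $297.00
Total: $659.06 + $148.50 + $297.00 = $1,104.56

$1,104.56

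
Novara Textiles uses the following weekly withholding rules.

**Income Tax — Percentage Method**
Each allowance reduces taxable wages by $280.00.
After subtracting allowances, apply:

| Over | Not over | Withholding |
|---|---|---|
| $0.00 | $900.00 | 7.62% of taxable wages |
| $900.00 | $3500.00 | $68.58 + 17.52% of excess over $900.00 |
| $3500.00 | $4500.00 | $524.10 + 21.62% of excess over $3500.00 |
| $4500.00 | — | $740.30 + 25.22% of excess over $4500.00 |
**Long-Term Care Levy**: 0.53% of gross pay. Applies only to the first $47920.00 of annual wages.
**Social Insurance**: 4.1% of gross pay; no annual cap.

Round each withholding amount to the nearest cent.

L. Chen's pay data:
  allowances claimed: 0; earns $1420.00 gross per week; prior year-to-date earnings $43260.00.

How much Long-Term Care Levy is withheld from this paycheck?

Long-Term Care Levy: 0.53% × $1420.00 = $7.53

$7.53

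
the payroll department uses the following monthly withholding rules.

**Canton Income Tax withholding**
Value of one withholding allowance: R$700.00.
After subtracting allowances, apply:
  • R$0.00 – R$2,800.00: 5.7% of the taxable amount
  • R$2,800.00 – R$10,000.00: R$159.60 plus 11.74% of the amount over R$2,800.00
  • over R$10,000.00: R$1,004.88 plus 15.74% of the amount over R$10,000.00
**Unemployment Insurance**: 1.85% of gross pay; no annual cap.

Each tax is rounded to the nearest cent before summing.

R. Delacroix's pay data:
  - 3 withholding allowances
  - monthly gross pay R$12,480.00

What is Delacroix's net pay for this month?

R$11,184.43

Canton Income Tax: taxable = R$12,480.00 − 3×R$700.00 = R$10,380.00
  R$1,004.88 + 15.74% × (R$10,380.00 − R$10,000.00) = R$1,004.88 + 15.74% × R$380.00 = R$1,064.69
Unemployment Insurance: 1.85% × R$12,480.00 = R$230.88
Total withheld: R$1,064.69 + R$230.88 = R$1,295.57
Net pay: R$12,480.00 − R$1,295.57 = R$11,184.43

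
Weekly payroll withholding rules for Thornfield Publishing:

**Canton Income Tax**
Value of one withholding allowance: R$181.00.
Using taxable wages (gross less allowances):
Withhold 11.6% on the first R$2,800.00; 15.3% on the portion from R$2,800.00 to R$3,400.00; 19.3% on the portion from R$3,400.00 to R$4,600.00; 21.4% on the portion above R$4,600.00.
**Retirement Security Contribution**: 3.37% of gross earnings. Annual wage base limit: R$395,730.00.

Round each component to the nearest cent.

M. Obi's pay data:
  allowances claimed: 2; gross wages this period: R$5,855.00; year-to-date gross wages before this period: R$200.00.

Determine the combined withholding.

Canton Income Tax: taxable = R$5,855.00 − 2×R$181.00 = R$5,493.00
  R$648.20 + 21.4% × (R$5,493.00 − R$4,600.00) = R$648.20 + 21.4% × R$893.00 = R$839.30
Retirement Security Contribution: 3.37% × R$5,855.00 = R$197.31
Total: R$839.30 + R$197.31 = R$1,036.61

R$1,036.61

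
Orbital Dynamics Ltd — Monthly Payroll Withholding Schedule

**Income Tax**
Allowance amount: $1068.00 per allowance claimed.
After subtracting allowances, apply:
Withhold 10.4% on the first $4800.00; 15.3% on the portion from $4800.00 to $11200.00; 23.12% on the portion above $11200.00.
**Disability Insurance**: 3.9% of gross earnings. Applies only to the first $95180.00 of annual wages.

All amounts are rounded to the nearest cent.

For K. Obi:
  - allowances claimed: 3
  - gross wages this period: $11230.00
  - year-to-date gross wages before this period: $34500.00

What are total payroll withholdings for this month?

$1430.75

Income Tax: taxable = $11230.00 − 3×$1068.00 = $8026.00
  $499.20 + 15.3% × ($8026.00 − $4800.00) = $499.20 + 15.3% × $3226.00 = $992.78
Disability Insurance: 3.9% × $11230.00 = $437.97
Total: $992.78 + $437.97 = $1430.75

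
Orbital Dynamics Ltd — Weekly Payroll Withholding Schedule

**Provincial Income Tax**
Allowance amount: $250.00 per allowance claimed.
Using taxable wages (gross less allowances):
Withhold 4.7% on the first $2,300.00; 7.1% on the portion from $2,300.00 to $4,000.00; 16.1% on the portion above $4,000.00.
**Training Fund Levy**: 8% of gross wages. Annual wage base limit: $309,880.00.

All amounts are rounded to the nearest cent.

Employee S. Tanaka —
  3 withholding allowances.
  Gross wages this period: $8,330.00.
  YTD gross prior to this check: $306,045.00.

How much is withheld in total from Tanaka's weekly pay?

Provincial Income Tax: taxable = $8,330.00 − 3×$250.00 = $7,580.00
  $228.80 + 16.1% × ($7,580.00 − $4,000.00) = $228.80 + 16.1% × $3,580.00 = $805.18
Training Fund Levy: cap $309,880.00 − YTD $306,045.00 = $3,835.00 subject; 8% × $3,835.00 = $306.80
Total: $805.18 + $306.80 = $1,111.98

$1,111.98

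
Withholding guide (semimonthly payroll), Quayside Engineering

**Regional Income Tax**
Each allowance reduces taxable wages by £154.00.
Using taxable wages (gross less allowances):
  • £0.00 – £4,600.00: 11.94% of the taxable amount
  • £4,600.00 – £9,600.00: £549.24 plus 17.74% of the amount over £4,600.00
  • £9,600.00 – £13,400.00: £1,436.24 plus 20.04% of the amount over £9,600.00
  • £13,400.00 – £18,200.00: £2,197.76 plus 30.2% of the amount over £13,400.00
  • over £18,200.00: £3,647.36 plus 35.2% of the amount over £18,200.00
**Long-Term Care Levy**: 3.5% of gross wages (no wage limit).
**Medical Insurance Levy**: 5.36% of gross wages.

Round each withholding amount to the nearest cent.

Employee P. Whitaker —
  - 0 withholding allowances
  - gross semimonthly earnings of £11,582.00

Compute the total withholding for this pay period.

Regional Income Tax: taxable = £11,582.00
  £1,436.24 + 20.04% × (£11,582.00 − £9,600.00) = £1,436.24 + 20.04% × £1,982.00 = £1,833.43
Long-Term Care Levy: 3.5% × £11,582.00 = £405.37
Medical Insurance Levy: 5.36% × £11,582.00 = £620.80
Total: £1,833.43 + £405.37 + £620.80 = £2,859.60

£2,859.60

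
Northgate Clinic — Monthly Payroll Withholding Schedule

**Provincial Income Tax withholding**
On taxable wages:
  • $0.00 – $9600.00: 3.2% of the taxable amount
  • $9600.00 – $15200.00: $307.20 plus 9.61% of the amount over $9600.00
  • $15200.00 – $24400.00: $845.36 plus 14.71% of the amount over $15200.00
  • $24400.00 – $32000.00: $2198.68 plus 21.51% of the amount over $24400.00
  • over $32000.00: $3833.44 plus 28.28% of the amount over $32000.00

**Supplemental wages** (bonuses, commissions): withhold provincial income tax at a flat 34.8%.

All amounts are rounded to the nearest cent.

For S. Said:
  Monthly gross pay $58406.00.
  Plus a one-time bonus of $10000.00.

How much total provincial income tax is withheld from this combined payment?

$14781.06

Provincial Income Tax: taxable = $58406.00
  $3833.44 + 28.28% × ($58406.00 − $32000.00) = $3833.44 + 28.28% × $26406.00 = $11301.06
Supplemental (34.8% flat on bonus): 34.8% × $10000.00 = $3480.00
Total provincial income tax: $11301.06 + $3480.00 = $14781.06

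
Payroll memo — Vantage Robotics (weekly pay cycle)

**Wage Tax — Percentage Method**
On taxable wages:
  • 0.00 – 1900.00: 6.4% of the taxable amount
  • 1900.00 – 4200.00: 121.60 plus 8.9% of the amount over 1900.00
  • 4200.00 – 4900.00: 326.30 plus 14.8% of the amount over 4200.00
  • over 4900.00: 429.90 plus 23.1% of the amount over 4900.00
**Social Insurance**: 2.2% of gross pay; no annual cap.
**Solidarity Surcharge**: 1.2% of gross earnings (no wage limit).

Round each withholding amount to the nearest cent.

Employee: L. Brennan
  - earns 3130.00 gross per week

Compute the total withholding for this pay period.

337.49

Wage Tax: taxable = 3130.00
  121.60 + 8.9% × (3130.00 − 1900.00) = 121.60 + 8.9% × 1230.00 = 231.07
Social Insurance: 2.2% × 3130.00 = 68.86
Solidarity Surcharge: 1.2% × 3130.00 = 37.56
Total: 231.07 + 68.86 + 37.56 = 337.49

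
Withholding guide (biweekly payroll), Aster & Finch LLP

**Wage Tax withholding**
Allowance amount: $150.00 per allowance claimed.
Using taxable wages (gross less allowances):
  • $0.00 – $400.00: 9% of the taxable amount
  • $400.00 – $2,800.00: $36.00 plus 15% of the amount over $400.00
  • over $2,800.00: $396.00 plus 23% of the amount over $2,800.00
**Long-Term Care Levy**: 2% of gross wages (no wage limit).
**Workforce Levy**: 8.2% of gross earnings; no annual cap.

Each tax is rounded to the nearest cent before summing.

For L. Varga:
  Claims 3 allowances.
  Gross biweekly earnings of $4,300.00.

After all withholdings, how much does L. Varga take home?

Wage Tax: taxable = $4,300.00 − 3×$150.00 = $3,850.00
  $396.00 + 23% × ($3,850.00 − $2,800.00) = $396.00 + 23% × $1,050.00 = $637.50
Long-Term Care Levy: 2% × $4,300.00 = $86.00
Workforce Levy: 8.2% × $4,300.00 = $352.60
Total withheld: $637.50 + $86.00 + $352.60 = $1,076.10
Net pay: $4,300.00 − $1,076.10 = $3,223.90

$3,223.90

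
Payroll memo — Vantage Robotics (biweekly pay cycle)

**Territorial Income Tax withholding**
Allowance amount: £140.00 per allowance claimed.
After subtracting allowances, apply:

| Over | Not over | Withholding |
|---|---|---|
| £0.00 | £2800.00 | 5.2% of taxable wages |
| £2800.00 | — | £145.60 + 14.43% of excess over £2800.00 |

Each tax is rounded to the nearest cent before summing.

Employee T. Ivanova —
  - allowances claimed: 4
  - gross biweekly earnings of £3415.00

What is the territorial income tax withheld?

£153.54

Territorial Income Tax: taxable = £3415.00 − 4×£140.00 = £2855.00
  £145.60 + 14.43% × (£2855.00 − £2800.00) = £145.60 + 14.43% × £55.00 = £153.54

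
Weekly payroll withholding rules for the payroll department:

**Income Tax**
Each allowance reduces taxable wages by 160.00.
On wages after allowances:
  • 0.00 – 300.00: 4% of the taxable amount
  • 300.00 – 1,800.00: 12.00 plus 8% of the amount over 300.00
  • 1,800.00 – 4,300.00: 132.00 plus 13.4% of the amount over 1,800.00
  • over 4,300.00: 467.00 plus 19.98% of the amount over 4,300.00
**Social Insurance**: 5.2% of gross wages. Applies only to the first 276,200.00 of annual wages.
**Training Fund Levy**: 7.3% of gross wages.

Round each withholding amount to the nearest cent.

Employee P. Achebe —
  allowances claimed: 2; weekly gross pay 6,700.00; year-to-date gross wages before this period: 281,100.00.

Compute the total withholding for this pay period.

1,371.68

Income Tax: taxable = 6,700.00 − 2×160.00 = 6,380.00
  467.00 + 19.98% × (6,380.00 − 4,300.00) = 467.00 + 19.98% × 2,080.00 = 882.58
Social Insurance: YTD 281,100.00 ≥ cap 276,200.00 → 0.00
Training Fund Levy: 7.3% × 6,700.00 = 489.10
Total: 882.58 + 0.00 + 489.10 = 1,371.68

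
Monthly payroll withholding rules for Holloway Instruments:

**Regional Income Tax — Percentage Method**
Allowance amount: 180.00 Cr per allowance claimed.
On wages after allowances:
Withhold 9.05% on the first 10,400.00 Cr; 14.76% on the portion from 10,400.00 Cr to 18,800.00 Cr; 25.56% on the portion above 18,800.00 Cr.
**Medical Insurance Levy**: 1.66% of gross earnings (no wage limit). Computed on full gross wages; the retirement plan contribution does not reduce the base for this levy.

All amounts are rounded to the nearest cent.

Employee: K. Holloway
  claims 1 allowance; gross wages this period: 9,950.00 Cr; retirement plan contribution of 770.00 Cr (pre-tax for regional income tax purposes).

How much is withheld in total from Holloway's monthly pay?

Regional Income Tax: taxable = 9,950.00 Cr − 770.00 Cr − 1×180.00 Cr = 9,000.00 Cr
  9.05% × 9,000.00 Cr = 814.50 Cr
Medical Insurance Levy: 1.66% × 9,950.00 Cr = 165.17 Cr
Total: 814.50 Cr + 165.17 Cr = 979.67 Cr

979.67 Cr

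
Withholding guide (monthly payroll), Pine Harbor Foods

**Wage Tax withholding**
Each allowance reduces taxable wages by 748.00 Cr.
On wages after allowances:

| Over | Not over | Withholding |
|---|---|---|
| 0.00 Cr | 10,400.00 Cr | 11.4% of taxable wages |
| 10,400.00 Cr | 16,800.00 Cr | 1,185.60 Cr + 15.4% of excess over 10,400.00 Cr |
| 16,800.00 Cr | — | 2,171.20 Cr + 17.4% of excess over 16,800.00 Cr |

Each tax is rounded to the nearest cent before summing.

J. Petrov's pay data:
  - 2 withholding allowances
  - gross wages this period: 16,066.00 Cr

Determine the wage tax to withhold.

Wage Tax: taxable = 16,066.00 Cr − 2×748.00 Cr = 14,570.00 Cr
  1,185.60 Cr + 15.4% × (14,570.00 Cr − 10,400.00 Cr) = 1,185.60 Cr + 15.4% × 4,170.00 Cr = 1,827.78 Cr

1,827.78 Cr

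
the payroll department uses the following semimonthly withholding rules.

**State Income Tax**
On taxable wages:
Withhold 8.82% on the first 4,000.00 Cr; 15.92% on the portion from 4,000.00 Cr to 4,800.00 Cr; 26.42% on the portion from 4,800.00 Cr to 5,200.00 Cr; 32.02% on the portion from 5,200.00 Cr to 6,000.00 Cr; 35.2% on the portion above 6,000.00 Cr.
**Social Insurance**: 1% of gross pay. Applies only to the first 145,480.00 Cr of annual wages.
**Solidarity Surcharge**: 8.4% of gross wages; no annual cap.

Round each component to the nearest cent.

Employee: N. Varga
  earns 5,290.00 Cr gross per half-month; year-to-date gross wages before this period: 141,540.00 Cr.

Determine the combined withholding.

1,098.42 Cr

State Income Tax: taxable = 5,290.00 Cr
  585.84 Cr + 32.02% × (5,290.00 Cr − 5,200.00 Cr) = 585.84 Cr + 32.02% × 90.00 Cr = 614.66 Cr
Social Insurance: cap 145,480.00 Cr − YTD 141,540.00 Cr = 3,940.00 Cr subject; 1% × 3,940.00 Cr = 39.40 Cr
Solidarity Surcharge: 8.4% × 5,290.00 Cr = 444.36 Cr
Total: 614.66 Cr + 39.40 Cr + 444.36 Cr = 1,098.42 Cr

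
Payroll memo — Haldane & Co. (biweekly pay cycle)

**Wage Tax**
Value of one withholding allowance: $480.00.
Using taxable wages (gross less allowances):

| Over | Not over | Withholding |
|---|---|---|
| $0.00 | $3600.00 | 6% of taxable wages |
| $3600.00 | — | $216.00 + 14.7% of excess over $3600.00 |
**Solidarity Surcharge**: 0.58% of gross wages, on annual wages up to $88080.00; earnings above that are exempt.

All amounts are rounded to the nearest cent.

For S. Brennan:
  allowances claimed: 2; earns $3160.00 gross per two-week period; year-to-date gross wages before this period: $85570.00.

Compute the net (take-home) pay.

Wage Tax: taxable = $3160.00 − 2×$480.00 = $2200.00
  6% × $2200.00 = $132.00
Solidarity Surcharge: cap $88080.00 − YTD $85570.00 = $2510.00 subject; 0.58% × $2510.00 = $14.56
Total withheld: $132.00 + $14.56 = $146.56
Net pay: $3160.00 − $146.56 = $3013.44

$3013.44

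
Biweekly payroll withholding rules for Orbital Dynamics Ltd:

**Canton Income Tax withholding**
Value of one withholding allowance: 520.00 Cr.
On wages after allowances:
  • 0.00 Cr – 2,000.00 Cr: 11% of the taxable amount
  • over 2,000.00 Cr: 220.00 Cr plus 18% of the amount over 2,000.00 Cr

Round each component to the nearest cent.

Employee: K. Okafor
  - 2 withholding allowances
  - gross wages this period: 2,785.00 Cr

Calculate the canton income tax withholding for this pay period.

Canton Income Tax: taxable = 2,785.00 Cr − 2×520.00 Cr = 1,745.00 Cr
  11% × 1,745.00 Cr = 191.95 Cr

191.95 Cr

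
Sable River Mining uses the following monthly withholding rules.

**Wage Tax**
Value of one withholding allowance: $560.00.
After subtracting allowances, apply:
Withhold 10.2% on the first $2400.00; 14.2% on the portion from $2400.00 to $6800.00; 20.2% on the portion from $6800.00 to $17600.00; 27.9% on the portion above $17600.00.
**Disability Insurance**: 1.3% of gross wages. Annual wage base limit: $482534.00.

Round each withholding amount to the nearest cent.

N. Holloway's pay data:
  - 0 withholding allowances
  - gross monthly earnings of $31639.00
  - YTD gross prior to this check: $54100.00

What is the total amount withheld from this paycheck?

$7379.39

Wage Tax: taxable = $31639.00
  $3051.20 + 27.9% × ($31639.00 − $17600.00) = $3051.20 + 27.9% × $14039.00 = $6968.08
Disability Insurance: 1.3% × $31639.00 = $411.31
Total: $6968.08 + $411.31 = $7379.39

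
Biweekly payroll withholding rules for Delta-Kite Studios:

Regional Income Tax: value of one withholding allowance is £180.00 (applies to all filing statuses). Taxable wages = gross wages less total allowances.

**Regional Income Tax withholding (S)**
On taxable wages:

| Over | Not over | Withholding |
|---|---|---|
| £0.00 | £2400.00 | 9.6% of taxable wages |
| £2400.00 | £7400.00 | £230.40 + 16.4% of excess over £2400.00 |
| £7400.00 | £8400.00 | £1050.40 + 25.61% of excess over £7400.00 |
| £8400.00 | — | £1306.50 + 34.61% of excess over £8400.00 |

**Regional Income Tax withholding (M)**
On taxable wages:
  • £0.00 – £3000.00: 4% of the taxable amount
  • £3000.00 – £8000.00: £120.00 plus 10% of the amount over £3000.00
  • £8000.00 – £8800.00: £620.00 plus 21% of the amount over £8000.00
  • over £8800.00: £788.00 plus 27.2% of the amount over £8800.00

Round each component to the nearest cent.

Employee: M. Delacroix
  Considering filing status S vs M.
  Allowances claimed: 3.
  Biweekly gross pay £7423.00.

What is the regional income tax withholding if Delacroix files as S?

£965.61

Regional Income Tax (S): taxable = £7423.00 − 3×£180.00 = £6883.00
  £230.40 + 16.4% × (£6883.00 − £2400.00) = £230.40 + 16.4% × £4483.00 = £965.61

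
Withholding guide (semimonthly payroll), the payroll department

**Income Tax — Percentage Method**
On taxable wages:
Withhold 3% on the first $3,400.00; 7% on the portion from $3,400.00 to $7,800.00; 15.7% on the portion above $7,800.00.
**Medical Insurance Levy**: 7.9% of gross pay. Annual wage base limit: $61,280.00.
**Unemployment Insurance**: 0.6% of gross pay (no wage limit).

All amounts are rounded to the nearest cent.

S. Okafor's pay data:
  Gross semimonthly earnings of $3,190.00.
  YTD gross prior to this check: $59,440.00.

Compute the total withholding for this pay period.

$260.20

Income Tax: taxable = $3,190.00
  3% × $3,190.00 = $95.70
Medical Insurance Levy: cap $61,280.00 − YTD $59,440.00 = $1,840.00 subject; 7.9% × $1,840.00 = $145.36
Unemployment Insurance: 0.6% × $3,190.00 = $19.14
Total: $95.70 + $145.36 + $19.14 = $260.20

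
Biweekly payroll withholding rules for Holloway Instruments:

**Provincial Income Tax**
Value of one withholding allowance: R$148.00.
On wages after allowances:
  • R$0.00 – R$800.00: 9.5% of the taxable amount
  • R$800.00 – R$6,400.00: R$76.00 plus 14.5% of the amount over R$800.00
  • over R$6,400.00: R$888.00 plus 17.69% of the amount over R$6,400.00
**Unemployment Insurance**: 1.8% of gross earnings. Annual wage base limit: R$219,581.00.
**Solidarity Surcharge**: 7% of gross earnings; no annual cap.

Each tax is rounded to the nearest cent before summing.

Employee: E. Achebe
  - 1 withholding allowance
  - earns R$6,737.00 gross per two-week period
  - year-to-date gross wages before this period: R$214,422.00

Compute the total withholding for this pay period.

Provincial Income Tax: taxable = R$6,737.00 − 1×R$148.00 = R$6,589.00
  R$888.00 + 17.69% × (R$6,589.00 − R$6,400.00) = R$888.00 + 17.69% × R$189.00 = R$921.43
Unemployment Insurance: cap R$219,581.00 − YTD R$214,422.00 = R$5,159.00 subject; 1.8% × R$5,159.00 = R$92.86
Solidarity Surcharge: 7% × R$6,737.00 = R$471.59
Total: R$921.43 + R$92.86 + R$471.59 = R$1,485.88

R$1,485.88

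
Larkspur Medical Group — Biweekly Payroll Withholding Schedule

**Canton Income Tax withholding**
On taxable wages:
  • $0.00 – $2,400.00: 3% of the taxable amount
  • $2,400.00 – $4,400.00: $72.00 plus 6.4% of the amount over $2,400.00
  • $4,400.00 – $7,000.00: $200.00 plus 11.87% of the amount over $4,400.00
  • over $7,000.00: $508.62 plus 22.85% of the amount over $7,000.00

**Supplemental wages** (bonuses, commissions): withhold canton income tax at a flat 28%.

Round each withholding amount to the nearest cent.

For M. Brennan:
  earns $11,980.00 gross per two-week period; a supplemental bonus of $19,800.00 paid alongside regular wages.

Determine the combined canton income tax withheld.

$7,190.55

Canton Income Tax: taxable = $11,980.00
  $508.62 + 22.85% × ($11,980.00 − $7,000.00) = $508.62 + 22.85% × $4,980.00 = $1,646.55
Supplemental (28% flat on bonus): 28% × $19,800.00 = $5,544.00
Total canton income tax: $1,646.55 + $5,544.00 = $7,190.55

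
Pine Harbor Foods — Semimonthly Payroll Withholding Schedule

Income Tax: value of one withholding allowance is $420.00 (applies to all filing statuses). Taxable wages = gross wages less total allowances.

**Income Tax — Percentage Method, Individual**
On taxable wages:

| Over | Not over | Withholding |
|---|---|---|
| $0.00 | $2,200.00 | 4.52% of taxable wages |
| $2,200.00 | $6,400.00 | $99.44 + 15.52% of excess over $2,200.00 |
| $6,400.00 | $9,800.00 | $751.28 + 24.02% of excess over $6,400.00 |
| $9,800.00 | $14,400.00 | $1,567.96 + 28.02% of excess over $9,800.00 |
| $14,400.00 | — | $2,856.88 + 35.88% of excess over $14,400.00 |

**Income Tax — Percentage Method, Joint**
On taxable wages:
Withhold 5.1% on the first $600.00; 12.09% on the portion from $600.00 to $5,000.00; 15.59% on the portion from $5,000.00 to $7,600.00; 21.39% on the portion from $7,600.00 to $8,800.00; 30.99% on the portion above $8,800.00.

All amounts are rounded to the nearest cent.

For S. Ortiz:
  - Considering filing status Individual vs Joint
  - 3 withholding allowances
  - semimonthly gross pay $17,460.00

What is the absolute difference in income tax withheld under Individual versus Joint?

Income Tax (Individual): taxable = $17,460.00 − 3×$420.00 = $16,200.00
  $2,856.88 + 35.88% × ($16,200.00 − $14,400.00) = $2,856.88 + 35.88% × $1,800.00 = $3,502.72
Income Tax (Joint): taxable = $17,460.00 − 3×$420.00 = $16,200.00
  $1,224.58 + 30.99% × ($16,200.00 − $8,800.00) = $1,224.58 + 30.99% × $7,400.00 = $3,517.84
Difference: |$3,502.72 − $3,517.84| = $15.12 (higher under Joint)

$15.12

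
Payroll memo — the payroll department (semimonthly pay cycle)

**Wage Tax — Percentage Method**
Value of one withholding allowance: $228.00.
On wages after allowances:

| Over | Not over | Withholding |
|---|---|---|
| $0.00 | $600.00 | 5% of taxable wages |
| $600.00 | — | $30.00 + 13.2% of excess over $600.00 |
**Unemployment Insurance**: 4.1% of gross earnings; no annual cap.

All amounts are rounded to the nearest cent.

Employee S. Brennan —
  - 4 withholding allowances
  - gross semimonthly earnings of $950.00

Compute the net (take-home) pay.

Wage Tax: taxable = $950.00 − 4×$228.00 = $38.00
  5% × $38.00 = $1.90
Unemployment Insurance: 4.1% × $950.00 = $38.95
Total withheld: $1.90 + $38.95 = $40.85
Net pay: $950.00 − $40.85 = $909.15

$909.15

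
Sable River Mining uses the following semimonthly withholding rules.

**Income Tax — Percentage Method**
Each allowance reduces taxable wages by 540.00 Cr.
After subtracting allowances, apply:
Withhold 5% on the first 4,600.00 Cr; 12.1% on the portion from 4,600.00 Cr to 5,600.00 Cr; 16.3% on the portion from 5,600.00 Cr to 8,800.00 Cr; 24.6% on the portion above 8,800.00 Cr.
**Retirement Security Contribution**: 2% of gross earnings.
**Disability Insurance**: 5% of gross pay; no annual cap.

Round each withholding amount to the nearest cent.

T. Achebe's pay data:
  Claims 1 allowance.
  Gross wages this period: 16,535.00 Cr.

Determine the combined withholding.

3,800.02 Cr

Income Tax: taxable = 16,535.00 Cr − 1×540.00 Cr = 15,995.00 Cr
  872.60 Cr + 24.6% × (15,995.00 Cr − 8,800.00 Cr) = 872.60 Cr + 24.6% × 7,195.00 Cr = 2,642.57 Cr
Retirement Security Contribution: 2% × 16,535.00 Cr = 330.70 Cr
Disability Insurance: 5% × 16,535.00 Cr = 826.75 Cr
Total: 2,642.57 Cr + 330.70 Cr + 826.75 Cr = 3,800.02 Cr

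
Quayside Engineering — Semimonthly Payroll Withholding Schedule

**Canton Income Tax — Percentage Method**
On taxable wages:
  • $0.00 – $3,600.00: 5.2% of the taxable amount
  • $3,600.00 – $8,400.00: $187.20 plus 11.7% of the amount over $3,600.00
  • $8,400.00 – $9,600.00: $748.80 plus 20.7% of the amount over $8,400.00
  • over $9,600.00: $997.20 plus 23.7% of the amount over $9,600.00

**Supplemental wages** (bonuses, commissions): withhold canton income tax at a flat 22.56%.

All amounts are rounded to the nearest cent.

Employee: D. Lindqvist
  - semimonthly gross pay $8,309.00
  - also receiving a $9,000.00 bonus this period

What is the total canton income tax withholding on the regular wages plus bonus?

$2,768.55

Canton Income Tax: taxable = $8,309.00
  $187.20 + 11.7% × ($8,309.00 − $3,600.00) = $187.20 + 11.7% × $4,709.00 = $738.15
Supplemental (22.56% flat on bonus): 22.56% × $9,000.00 = $2,030.40
Total canton income tax: $738.15 + $2,030.40 = $2,768.55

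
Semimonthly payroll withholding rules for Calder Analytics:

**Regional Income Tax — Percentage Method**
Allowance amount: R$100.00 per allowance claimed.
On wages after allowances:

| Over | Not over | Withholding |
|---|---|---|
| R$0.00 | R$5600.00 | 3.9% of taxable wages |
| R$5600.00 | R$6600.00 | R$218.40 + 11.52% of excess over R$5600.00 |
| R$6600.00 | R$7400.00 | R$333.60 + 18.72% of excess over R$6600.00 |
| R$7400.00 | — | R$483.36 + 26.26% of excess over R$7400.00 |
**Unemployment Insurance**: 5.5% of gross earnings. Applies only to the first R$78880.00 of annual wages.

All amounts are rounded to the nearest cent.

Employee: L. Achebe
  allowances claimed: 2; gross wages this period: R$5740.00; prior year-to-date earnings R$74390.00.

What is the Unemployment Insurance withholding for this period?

R$246.95

Unemployment Insurance: cap R$78880.00 − YTD R$74390.00 = R$4490.00 subject; 5.5% × R$4490.00 = R$246.95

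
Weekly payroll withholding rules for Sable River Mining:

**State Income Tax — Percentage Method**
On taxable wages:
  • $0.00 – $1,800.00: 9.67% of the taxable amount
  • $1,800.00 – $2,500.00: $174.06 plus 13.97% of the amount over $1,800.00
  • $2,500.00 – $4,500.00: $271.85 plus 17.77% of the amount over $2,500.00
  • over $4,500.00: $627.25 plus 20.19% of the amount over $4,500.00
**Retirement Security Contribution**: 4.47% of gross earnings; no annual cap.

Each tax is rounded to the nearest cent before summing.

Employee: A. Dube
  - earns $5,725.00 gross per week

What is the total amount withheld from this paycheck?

$1,130.49

State Income Tax: taxable = $5,725.00
  $627.25 + 20.19% × ($5,725.00 − $4,500.00) = $627.25 + 20.19% × $1,225.00 = $874.58
Retirement Security Contribution: 4.47% × $5,725.00 = $255.91
Total: $874.58 + $255.91 = $1,130.49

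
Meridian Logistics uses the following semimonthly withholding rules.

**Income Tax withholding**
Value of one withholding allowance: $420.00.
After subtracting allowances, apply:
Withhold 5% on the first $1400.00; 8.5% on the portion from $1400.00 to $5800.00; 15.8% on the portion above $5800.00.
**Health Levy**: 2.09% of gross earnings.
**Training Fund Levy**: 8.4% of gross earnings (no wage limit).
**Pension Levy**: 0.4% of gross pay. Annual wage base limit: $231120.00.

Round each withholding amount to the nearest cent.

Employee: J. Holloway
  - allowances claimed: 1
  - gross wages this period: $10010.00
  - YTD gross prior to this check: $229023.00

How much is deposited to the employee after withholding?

Income Tax: taxable = $10010.00 − 1×$420.00 = $9590.00
  $444.00 + 15.8% × ($9590.00 − $5800.00) = $444.00 + 15.8% × $3790.00 = $1042.82
Health Levy: 2.09% × $10010.00 = $209.21
Training Fund Levy: 8.4% × $10010.00 = $840.84
Pension Levy: cap $231120.00 − YTD $229023.00 = $2097.00 subject; 0.4% × $2097.00 = $8.39
Total withheld: $1042.82 + $209.21 + $840.84 + $8.39 = $2101.26
Net pay: $10010.00 − $2101.26 = $7908.74

$7908.74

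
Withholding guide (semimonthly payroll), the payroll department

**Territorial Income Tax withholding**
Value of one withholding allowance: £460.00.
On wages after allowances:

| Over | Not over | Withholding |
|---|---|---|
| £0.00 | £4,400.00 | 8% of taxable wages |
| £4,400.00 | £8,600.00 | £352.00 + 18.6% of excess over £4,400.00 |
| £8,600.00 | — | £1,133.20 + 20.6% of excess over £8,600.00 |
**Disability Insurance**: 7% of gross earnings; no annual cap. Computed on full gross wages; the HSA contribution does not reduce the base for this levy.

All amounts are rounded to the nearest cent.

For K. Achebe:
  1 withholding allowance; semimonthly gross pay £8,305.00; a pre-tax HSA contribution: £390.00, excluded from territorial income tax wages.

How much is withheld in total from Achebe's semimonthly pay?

£1,501.58

Territorial Income Tax: taxable = £8,305.00 − £390.00 − 1×£460.00 = £7,455.00
  £352.00 + 18.6% × (£7,455.00 − £4,400.00) = £352.00 + 18.6% × £3,055.00 = £920.23
Disability Insurance: 7% × £8,305.00 = £581.35
Total: £920.23 + £581.35 = £1,501.58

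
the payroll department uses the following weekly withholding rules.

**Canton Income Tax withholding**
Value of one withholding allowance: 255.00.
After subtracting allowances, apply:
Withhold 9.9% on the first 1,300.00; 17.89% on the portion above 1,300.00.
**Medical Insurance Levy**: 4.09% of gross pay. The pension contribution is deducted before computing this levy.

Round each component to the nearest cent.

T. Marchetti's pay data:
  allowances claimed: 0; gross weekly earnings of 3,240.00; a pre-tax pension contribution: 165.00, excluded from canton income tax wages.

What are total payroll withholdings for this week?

Canton Income Tax: taxable = 3,240.00 − 165.00 = 3,075.00
  128.70 + 17.89% × (3,075.00 − 1,300.00) = 128.70 + 17.89% × 1,775.00 = 446.25
Medical Insurance Levy: 4.09% × 3,075.00 = 125.77
Total: 446.25 + 125.77 = 572.02

572.02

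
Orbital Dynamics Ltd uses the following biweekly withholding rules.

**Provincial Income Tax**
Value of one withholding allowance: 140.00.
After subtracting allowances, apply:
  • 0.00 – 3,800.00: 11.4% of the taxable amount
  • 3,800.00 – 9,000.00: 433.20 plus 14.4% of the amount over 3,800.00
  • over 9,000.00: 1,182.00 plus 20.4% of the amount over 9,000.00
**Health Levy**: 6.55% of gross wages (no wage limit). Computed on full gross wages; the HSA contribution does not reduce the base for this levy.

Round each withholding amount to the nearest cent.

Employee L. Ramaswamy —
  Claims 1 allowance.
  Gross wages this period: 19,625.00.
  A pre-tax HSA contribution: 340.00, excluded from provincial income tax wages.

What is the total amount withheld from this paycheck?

Provincial Income Tax: taxable = 19,625.00 − 340.00 − 1×140.00 = 19,145.00
  1,182.00 + 20.4% × (19,145.00 − 9,000.00) = 1,182.00 + 20.4% × 10,145.00 = 3,251.58
Health Levy: 6.55% × 19,625.00 = 1,285.44
Total: 3,251.58 + 1,285.44 = 4,537.02

4,537.02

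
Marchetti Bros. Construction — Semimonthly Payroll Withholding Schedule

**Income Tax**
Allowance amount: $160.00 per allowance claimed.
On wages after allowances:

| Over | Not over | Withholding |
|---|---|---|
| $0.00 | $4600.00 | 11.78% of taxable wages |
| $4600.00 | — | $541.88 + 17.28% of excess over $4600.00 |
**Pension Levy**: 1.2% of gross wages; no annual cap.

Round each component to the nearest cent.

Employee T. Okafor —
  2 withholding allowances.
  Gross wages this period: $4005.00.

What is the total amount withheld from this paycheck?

Income Tax: taxable = $4005.00 − 2×$160.00 = $3685.00
  11.78% × $3685.00 = $434.09
Pension Levy: 1.2% × $4005.00 = $48.06
Total: $434.09 + $48.06 = $482.15

$482.15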